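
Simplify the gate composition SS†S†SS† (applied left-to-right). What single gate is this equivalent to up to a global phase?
S†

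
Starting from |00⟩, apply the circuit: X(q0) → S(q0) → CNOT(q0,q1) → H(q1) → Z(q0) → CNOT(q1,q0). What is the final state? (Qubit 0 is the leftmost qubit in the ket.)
(1/√2)i|01⟩ - (1/√2)i|10⟩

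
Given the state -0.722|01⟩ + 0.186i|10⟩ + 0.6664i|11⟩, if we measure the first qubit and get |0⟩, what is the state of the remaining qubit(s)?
-|1⟩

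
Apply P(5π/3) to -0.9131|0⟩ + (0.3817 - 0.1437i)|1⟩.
-0.9131|0⟩ + (0.0664 - 0.4024i)|1⟩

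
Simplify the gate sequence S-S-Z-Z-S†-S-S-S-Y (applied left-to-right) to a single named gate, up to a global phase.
Y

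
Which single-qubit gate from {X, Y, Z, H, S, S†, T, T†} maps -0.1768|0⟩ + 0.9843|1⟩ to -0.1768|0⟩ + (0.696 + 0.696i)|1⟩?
T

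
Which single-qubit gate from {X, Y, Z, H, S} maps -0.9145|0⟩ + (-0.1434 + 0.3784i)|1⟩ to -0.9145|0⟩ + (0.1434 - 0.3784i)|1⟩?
Z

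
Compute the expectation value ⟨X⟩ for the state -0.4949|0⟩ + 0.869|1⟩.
-0.8601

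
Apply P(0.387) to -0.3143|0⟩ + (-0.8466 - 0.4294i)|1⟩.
-0.3143|0⟩ + (-0.6219 - 0.7172i)|1⟩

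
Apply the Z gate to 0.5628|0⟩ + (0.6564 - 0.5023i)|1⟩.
0.5628|0⟩ + (-0.6564 + 0.5023i)|1⟩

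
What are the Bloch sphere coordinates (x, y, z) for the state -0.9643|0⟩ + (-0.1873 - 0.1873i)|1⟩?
(0.3612, 0.3612, 0.8597)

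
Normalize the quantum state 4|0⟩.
|0⟩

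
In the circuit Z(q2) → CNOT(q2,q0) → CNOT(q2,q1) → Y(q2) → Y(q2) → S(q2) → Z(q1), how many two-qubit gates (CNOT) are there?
2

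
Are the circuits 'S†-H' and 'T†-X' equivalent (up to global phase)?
No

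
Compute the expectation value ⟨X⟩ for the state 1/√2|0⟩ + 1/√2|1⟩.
1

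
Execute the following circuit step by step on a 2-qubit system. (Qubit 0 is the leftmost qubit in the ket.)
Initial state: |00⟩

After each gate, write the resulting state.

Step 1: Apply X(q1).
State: |01⟩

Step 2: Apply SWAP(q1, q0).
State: |10⟩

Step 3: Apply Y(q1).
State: i|11⟩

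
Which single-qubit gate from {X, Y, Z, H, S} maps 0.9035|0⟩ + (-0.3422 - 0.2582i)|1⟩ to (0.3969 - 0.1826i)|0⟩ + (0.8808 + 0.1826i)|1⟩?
H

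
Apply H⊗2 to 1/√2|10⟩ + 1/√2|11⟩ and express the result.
1/√2|00⟩ - 1/√2|10⟩

H⊗2 gives amp(|y⟩) = (1/2) Σ_x (−1)^(x·y) amp(|x⟩), where x·y is the number of positions in which both x and y have a 1.
|00⟩: (1/√2 + 1/√2)/2 = 1/√2
|01⟩: (1/√2 - 1/√2)/2 = 0
|10⟩: (-1/√2 - 1/√2)/2 = -1/√2
|11⟩: (-1/√2 + 1/√2)/2 = 0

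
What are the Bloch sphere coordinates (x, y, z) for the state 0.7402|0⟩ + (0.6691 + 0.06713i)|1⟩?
(0.9905, 0.09938, 0.09569)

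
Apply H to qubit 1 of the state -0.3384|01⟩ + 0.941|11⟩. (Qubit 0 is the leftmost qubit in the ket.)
-0.2393|00⟩ + 0.2393|01⟩ + 0.6654|10⟩ - 0.6654|11⟩

H on qubit 1 mixes each pair of kets that differ only in qubit 1: amplitudes (a, b) of (|…0…⟩, |…1…⟩) become ((a + b)/√2, (a − b)/√2). Kets absent from the input have amplitude 0.
(|00⟩, |01⟩): (a, b) = (0, -0.3384) → (-0.2393, 0.2393)
(|10⟩, |11⟩): (a, b) = (0, 0.941) → (0.6654, -0.6654)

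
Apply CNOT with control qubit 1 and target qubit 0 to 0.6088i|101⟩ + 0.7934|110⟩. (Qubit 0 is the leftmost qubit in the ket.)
0.7934|010⟩ + 0.6088i|101⟩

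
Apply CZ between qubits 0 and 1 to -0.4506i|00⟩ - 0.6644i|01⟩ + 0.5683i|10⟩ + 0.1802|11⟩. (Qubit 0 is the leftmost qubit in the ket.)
-0.4506i|00⟩ - 0.6644i|01⟩ + 0.5683i|10⟩ - 0.1802|11⟩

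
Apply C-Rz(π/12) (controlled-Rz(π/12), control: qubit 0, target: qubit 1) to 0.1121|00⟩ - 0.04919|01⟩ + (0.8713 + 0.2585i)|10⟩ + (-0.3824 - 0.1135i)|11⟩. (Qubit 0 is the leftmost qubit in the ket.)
0.1121|00⟩ - 0.04919|01⟩ + (0.8976 + 0.1426i)|10⟩ + (-0.3643 - 0.1624i)|11⟩

C-Rz(π/12) leaves the control-|0⟩ kets |00⟩, |01⟩ unchanged and applies Rz(π/12) to qubit 1 on the control-|1⟩ pair (|10⟩, |11⟩).
Rz(π/12) = [[e^(−iθ/2), 0], [0, e^(iθ/2)]] with e^(±iθ/2) = cos(θ/2) ± i·sin(θ/2); θ = π/12, cos(θ/2) ≈ 0.991445, sin(θ/2) ≈ 0.130526.
With a = amp(|10⟩) = (0.8713 + 0.2585i) and b = amp(|11⟩) = (-0.3824 - 0.1135i):
new amp(|10⟩) = (0.991445 - 0.130526i)·a = (0.8976 + 0.1426i)
new amp(|11⟩) = (0.991445 + 0.130526i)·b = (-0.3643 - 0.1624i)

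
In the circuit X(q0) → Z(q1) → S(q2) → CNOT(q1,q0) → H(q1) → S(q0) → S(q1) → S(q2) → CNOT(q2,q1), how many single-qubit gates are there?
7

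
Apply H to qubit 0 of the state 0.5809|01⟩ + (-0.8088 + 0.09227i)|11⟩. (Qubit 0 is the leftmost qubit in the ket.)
(-0.1611 + 0.06524i)|01⟩ + (0.9827 - 0.06524i)|11⟩

H on qubit 0 mixes each pair of kets that differ only in qubit 0: amplitudes (a, b) of (|…0…⟩, |…1…⟩) become ((a + b)/√2, (a − b)/√2). Kets absent from the input have amplitude 0.
(|01⟩, |11⟩): (a, b) = (0.5809, (-0.8088 + 0.09227i)) → ((-0.1611 + 0.06524i), (0.9827 - 0.06524i))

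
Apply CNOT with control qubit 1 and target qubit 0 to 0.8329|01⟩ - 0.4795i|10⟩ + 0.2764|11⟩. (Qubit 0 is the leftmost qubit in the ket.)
0.2764|01⟩ - 0.4795i|10⟩ + 0.8329|11⟩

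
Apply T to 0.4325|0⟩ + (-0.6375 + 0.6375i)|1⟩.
0.4325|0⟩ - 0.9016|1⟩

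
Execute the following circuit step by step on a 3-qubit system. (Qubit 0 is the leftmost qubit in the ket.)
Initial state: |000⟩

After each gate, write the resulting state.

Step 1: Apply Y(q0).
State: i|100⟩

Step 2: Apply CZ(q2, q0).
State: i|100⟩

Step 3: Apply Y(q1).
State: -|110⟩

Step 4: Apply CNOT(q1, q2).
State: -|111⟩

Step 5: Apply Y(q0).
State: i|011⟩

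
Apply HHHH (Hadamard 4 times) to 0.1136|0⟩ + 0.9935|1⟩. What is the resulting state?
0.1136|0⟩ + 0.9935|1⟩

H² = I, so an even number of Hadamards cancels: H^4 = I and the state is unchanged.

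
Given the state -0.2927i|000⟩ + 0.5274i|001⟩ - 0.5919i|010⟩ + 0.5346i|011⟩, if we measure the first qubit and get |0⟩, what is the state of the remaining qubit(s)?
-0.2927i|00⟩ + 0.5274i|01⟩ - 0.5919i|10⟩ + 0.5346i|11⟩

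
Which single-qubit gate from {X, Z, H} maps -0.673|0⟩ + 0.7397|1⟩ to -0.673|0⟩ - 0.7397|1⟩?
Z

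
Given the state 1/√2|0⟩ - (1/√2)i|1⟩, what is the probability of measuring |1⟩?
1/2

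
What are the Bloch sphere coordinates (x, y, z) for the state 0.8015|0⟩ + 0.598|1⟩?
(0.9586, 0, 0.2848)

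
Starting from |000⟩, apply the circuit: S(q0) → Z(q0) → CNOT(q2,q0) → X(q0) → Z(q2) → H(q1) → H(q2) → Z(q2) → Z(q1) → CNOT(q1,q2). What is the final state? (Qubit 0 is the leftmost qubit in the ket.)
1/2|100⟩ - 1/2|101⟩ + 1/2|110⟩ - 1/2|111⟩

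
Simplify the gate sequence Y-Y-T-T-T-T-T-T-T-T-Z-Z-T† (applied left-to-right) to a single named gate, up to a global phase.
T†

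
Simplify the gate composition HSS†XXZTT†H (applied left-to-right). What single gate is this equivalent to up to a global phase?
X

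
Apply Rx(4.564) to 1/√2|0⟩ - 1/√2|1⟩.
(-0.4616 + 0.5357i)|0⟩ + (0.4616 - 0.5357i)|1⟩

Rx(4.564) = [[cos(θ/2), −i·sin(θ/2)], [−i·sin(θ/2), cos(θ/2)]]; θ = 4.564, cos(θ/2) ≈ -0.652746, sin(θ/2) ≈ 0.757577.
With a = amp(|0⟩) = 1/√2 and b = amp(|1⟩) = -1/√2:
new amp(|0⟩) = (-0.652746)·a + (-0.757577i)·b = (-0.4616 + 0.5357i)
new amp(|1⟩) = (-0.757577i)·a + (-0.652746)·b = (0.4616 - 0.5357i)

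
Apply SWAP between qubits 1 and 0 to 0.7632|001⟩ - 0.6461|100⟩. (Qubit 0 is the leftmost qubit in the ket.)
0.7632|001⟩ - 0.6461|010⟩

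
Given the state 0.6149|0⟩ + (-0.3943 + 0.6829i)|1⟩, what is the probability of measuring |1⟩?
0.6218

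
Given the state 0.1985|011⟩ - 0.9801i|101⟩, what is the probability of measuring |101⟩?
0.9606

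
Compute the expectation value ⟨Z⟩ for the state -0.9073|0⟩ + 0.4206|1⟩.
0.6463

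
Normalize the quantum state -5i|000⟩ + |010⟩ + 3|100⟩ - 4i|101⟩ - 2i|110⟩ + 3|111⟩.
-0.625i|000⟩ + 0.125|010⟩ + 0.375|100⟩ - (1/2)i|101⟩ - 0.25i|110⟩ + 0.375|111⟩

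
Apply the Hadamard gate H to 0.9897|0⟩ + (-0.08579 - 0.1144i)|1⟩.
(0.6392 - 0.08089i)|0⟩ + (0.7605 + 0.08089i)|1⟩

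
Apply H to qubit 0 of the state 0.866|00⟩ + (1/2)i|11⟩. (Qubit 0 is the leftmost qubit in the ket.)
0.6124|00⟩ + (1/√8)i|01⟩ + 0.6124|10⟩ - (1/√8)i|11⟩

H on qubit 0 mixes each pair of kets that differ only in qubit 0: amplitudes (a, b) of (|…0…⟩, |…1…⟩) become ((a + b)/√2, (a − b)/√2). Kets absent from the input have amplitude 0.
(|00⟩, |10⟩): (a, b) = (0.866, 0) → (0.6124, 0.6124)
(|01⟩, |11⟩): (a, b) = (0, (1/2)i) → ((1/√8)i, -(1/√8)i)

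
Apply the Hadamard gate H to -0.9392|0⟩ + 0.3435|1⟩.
-0.4212|0⟩ - 0.907|1⟩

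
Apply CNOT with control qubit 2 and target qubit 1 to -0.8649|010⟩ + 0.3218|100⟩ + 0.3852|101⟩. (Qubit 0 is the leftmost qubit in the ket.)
-0.8649|010⟩ + 0.3218|100⟩ + 0.3852|111⟩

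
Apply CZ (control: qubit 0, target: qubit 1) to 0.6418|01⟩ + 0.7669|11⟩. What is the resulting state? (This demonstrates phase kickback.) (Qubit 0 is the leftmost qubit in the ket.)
0.6418|01⟩ - 0.7669|11⟩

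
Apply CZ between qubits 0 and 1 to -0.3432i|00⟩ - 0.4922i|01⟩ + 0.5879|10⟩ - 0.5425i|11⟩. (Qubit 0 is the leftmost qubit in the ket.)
-0.3432i|00⟩ - 0.4922i|01⟩ + 0.5879|10⟩ + 0.5425i|11⟩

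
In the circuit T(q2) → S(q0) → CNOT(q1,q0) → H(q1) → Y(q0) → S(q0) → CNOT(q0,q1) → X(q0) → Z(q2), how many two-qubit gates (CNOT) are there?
2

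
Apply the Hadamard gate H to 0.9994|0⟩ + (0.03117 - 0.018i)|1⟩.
(0.7287 - 0.01273i)|0⟩ + (0.6846 + 0.01273i)|1⟩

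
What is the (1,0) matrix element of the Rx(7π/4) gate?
-0.3827i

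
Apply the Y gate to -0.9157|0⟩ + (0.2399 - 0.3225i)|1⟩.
(-0.3225 - 0.2399i)|0⟩ - 0.9157i|1⟩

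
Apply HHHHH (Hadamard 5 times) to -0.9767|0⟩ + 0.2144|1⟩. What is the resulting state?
-0.539|0⟩ - 0.8422|1⟩

H² = I, so H^5 = H: a single Hadamard. With (a, b) = (-0.9767, 0.2144), H gives ((a + b)/√2, (a − b)/√2) = (-0.539, -0.8422).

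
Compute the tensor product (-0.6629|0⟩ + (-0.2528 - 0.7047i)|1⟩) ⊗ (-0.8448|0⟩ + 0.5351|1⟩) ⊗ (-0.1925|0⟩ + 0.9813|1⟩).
-0.1078|000⟩ + 0.5495|001⟩ + 0.06828|010⟩ - 0.3481|011⟩ + (-0.04111 - 0.1146i)|100⟩ + (0.2096 + 0.5842i)|101⟩ + (0.02604 + 0.07259i)|110⟩ + (-0.1327 - 0.37i)|111⟩

amp(|b₁b₂…⟩) = product of the factor amplitudes for bits b₁, b₂, …; only kets whose every factor amplitude is nonzero survive.
|000⟩: (-0.6629)(-0.8448)(-0.1925) = -0.1078
|001⟩: (-0.6629)(-0.8448)(0.9813) = 0.5495
|010⟩: (-0.6629)(0.5351)(-0.1925) = 0.06828
|011⟩: (-0.6629)(0.5351)(0.9813) = -0.3481
|100⟩: (-0.2528 - 0.7047i)(-0.8448)(-0.1925) = (-0.04111 - 0.1146i)
|101⟩: (-0.2528 - 0.7047i)(-0.8448)(0.9813) = (0.2096 + 0.5842i)
|110⟩: (-0.2528 - 0.7047i)(0.5351)(-0.1925) = (0.02604 + 0.07259i)
|111⟩: (-0.2528 - 0.7047i)(0.5351)(0.9813) = (-0.1327 - 0.37i)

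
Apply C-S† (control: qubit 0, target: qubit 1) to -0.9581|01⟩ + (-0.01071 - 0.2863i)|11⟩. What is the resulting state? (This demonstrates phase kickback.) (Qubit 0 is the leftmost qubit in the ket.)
-0.9581|01⟩ + (-0.2863 + 0.01071i)|11⟩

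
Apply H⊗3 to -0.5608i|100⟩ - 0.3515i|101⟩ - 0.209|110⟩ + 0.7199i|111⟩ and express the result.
(-0.07389 - 0.06802i)|000⟩ + (-0.07389 - 0.3285i)|001⟩ + (0.07389 - 0.5771i)|010⟩ + (0.07389 + 0.1805i)|011⟩ + (0.07389 + 0.06802i)|100⟩ + (0.07389 + 0.3285i)|101⟩ + (-0.07389 + 0.5771i)|110⟩ + (-0.07389 - 0.1805i)|111⟩

H⊗3 gives amp(|y⟩) = (1/2√2) Σ_x (−1)^(x·y) amp(|x⟩), where x·y is the number of positions in which both x and y have a 1.
|000⟩: (-0.5608i - 0.3515i - 0.209 + 0.7199i)/(2√2) = (-0.07389 - 0.06802i)
|001⟩: (-0.5608i + 0.3515i - 0.209 - 0.7199i)/(2√2) = (-0.07389 - 0.3285i)
|010⟩: (-0.5608i - 0.3515i + 0.209 - 0.7199i)/(2√2) = (0.07389 - 0.5771i)
|011⟩: (-0.5608i + 0.3515i + 0.209 + 0.7199i)/(2√2) = (0.07389 + 0.1805i)
|100⟩: (0.5608i + 0.3515i + 0.209 - 0.7199i)/(2√2) = (0.07389 + 0.06802i)
|101⟩: (0.5608i - 0.3515i + 0.209 + 0.7199i)/(2√2) = (0.07389 + 0.3285i)
|110⟩: (0.5608i + 0.3515i - 0.209 + 0.7199i)/(2√2) = (-0.07389 + 0.5771i)
|111⟩: (0.5608i - 0.3515i - 0.209 - 0.7199i)/(2√2) = (-0.07389 - 0.1805i)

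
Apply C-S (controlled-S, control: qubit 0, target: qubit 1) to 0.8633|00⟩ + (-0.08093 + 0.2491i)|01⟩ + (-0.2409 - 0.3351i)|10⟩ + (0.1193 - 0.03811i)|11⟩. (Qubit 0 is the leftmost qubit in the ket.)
0.8633|00⟩ + (-0.08093 + 0.2491i)|01⟩ + (-0.2409 - 0.3351i)|10⟩ + (0.03811 + 0.1193i)|11⟩

C-S leaves the control-|0⟩ kets |00⟩, |01⟩ unchanged and applies S to qubit 1 on the control-|1⟩ pair (|10⟩, |11⟩).
S = [[1, 0], [0, i]].
With a = amp(|10⟩) = (-0.2409 - 0.3351i) and b = amp(|11⟩) = (0.1193 - 0.03811i):
new amp(|10⟩) = (1)·a = (-0.2409 - 0.3351i)
new amp(|11⟩) = (i)·b = (0.03811 + 0.1193i)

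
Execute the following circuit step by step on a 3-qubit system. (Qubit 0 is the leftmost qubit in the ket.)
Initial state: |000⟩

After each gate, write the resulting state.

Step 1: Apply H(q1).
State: 1/√2|000⟩ + 1/√2|010⟩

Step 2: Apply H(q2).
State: 1/2|000⟩ + 1/2|001⟩ + 1/2|010⟩ + 1/2|011⟩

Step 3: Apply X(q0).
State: 1/2|100⟩ + 1/2|101⟩ + 1/2|110⟩ + 1/2|111⟩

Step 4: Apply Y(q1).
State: -(1/2)i|100⟩ - (1/2)i|101⟩ + (1/2)i|110⟩ + (1/2)i|111⟩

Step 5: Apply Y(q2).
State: -1/2|100⟩ + 1/2|101⟩ + 1/2|110⟩ - 1/2|111⟩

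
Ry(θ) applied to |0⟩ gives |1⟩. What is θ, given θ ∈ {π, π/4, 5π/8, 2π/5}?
π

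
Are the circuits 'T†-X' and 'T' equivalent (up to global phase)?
No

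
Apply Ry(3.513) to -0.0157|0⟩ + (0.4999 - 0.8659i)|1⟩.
(-0.4884 + 0.851i)|0⟩ + (-0.1077 + 0.1599i)|1⟩

Ry(3.513) = [[cos(θ/2), −sin(θ/2)], [sin(θ/2), cos(θ/2)]]; θ = 3.513, cos(θ/2) ≈ -0.184638, sin(θ/2) ≈ 0.982807.
With a = amp(|0⟩) = -0.0157 and b = amp(|1⟩) = (0.4999 - 0.8659i):
new amp(|0⟩) = (-0.184638)·a + (-0.982807)·b = (-0.4884 + 0.851i)
new amp(|1⟩) = (0.982807)·a + (-0.184638)·b = (-0.1077 + 0.1599i)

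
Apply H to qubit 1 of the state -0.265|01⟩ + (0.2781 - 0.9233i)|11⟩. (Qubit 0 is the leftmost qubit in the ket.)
-0.1874|00⟩ + 0.1874|01⟩ + (0.1966 - 0.6529i)|10⟩ + (-0.1966 + 0.6529i)|11⟩

H on qubit 1 mixes each pair of kets that differ only in qubit 1: amplitudes (a, b) of (|…0…⟩, |…1…⟩) become ((a + b)/√2, (a − b)/√2). Kets absent from the input have amplitude 0.
(|00⟩, |01⟩): (a, b) = (0, -0.265) → (-0.1874, 0.1874)
(|10⟩, |11⟩): (a, b) = (0, (0.2781 - 0.9233i)) → ((0.1966 - 0.6529i), (-0.1966 + 0.6529i))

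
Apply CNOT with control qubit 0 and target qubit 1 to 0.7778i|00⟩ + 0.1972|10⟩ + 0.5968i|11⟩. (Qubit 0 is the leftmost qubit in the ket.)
0.7778i|00⟩ + 0.5968i|10⟩ + 0.1972|11⟩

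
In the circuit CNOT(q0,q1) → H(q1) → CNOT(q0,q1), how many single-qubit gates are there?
1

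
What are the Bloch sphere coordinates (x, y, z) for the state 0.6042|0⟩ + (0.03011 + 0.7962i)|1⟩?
(0.03638, 0.9621, -0.2698)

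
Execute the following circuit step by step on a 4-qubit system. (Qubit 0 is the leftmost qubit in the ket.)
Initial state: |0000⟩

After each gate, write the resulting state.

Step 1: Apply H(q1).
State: 1/√2|0000⟩ + 1/√2|0100⟩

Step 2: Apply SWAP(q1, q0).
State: 1/√2|0000⟩ + 1/√2|1000⟩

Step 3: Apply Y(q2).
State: (1/√2)i|0010⟩ + (1/√2)i|1010⟩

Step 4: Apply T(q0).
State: (1/√2)i|0010⟩ + (-1/2 + (1/2)i)|1010⟩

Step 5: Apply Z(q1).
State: (1/√2)i|0010⟩ + (-1/2 + (1/2)i)|1010⟩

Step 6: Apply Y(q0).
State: (1/2 + (1/2)i)|0010⟩ - 1/√2|1010⟩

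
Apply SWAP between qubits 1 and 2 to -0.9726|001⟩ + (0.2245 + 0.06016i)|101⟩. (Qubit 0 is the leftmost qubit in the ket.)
-0.9726|010⟩ + (0.2245 + 0.06016i)|110⟩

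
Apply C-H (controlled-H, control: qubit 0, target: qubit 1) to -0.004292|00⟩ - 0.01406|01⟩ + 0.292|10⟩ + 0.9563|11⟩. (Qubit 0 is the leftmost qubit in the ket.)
-0.004292|00⟩ - 0.01406|01⟩ + 0.8827|10⟩ - 0.4697|11⟩

C-H leaves the control-|0⟩ kets |00⟩, |01⟩ unchanged and applies H to qubit 1 on the control-|1⟩ pair (|10⟩, |11⟩).
H = [[1/√2, 1/√2], [1/√2, -1/√2]].
With a = amp(|10⟩) = 0.292 and b = amp(|11⟩) = 0.9563:
new amp(|10⟩) = (1/√2)·a + (1/√2)·b = 0.8827
new amp(|11⟩) = (1/√2)·a + (-1/√2)·b = -0.4697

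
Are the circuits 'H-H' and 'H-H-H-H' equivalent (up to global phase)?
Yes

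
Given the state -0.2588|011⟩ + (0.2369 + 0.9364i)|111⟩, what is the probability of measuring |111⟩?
0.933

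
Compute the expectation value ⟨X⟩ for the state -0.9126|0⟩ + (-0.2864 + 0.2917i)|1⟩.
0.5227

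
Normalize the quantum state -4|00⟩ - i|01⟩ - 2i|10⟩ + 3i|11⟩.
-0.7303|00⟩ - 0.1826i|01⟩ - 0.3651i|10⟩ + 0.5477i|11⟩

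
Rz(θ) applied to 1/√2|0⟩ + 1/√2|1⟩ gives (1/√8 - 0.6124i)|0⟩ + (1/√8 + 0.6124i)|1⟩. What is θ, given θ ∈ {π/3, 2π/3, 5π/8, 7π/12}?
2π/3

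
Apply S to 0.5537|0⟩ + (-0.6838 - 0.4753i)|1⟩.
0.5537|0⟩ + (0.4753 - 0.6838i)|1⟩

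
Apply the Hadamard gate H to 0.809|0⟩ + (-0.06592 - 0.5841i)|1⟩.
(0.5254 - 0.413i)|0⟩ + (0.6187 + 0.413i)|1⟩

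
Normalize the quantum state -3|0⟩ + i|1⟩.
-0.9487|0⟩ + 0.3162i|1⟩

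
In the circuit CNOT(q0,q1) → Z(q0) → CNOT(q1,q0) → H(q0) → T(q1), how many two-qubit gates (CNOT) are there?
2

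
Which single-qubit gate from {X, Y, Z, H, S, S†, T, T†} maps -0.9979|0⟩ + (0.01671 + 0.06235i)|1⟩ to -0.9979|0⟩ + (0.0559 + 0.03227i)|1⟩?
T†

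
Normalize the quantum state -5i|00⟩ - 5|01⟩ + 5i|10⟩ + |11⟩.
-0.5735i|00⟩ - 0.5735|01⟩ + 0.5735i|10⟩ + 0.1147|11⟩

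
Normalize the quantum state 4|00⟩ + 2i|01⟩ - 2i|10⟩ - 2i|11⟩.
0.7559|00⟩ + (1/√7)i|01⟩ - (1/√7)i|10⟩ - (1/√7)i|11⟩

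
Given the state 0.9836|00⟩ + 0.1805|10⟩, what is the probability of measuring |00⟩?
0.9675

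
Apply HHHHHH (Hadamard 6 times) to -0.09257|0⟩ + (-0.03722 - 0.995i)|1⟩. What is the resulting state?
-0.09257|0⟩ + (-0.03722 - 0.995i)|1⟩

H² = I, so an even number of Hadamards cancels: H^6 = I and the state is unchanged.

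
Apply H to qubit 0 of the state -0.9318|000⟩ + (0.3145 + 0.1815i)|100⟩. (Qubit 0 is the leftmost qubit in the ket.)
(-0.4365 + 0.1283i)|000⟩ + (-0.8813 - 0.1283i)|100⟩

H on qubit 0 mixes each pair of kets that differ only in qubit 0: amplitudes (a, b) of (|…0…⟩, |…1…⟩) become ((a + b)/√2, (a − b)/√2). Kets absent from the input have amplitude 0.
(|000⟩, |100⟩): (a, b) = (-0.9318, (0.3145 + 0.1815i)) → ((-0.4365 + 0.1283i), (-0.8813 - 0.1283i))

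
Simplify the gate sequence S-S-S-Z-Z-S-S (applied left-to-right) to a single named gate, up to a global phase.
S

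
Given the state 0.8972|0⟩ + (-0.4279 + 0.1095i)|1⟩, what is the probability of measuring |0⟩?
0.805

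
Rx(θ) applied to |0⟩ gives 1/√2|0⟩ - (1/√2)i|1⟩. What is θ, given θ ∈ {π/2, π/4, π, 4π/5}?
π/2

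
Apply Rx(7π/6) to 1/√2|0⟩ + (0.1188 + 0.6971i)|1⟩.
(0.4903 - 0.1148i)|0⟩ + (-0.03075 - 0.8634i)|1⟩

Rx(7π/6) = [[cos(θ/2), −i·sin(θ/2)], [−i·sin(θ/2), cos(θ/2)]]; θ = 7π/6, cos(θ/2) ≈ -0.258819, sin(θ/2) ≈ 0.965926.
With a = amp(|0⟩) = 1/√2 and b = amp(|1⟩) = (0.1188 + 0.6971i):
new amp(|0⟩) = (-0.258819)·a + (-0.965926i)·b = (0.4903 - 0.1148i)
new amp(|1⟩) = (-0.965926i)·a + (-0.258819)·b = (-0.03075 - 0.8634i)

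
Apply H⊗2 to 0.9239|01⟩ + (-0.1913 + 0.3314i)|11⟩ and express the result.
(0.3663 + 0.1657i)|00⟩ + (-0.3663 - 0.1657i)|01⟩ + (0.5576 - 0.1657i)|10⟩ + (-0.5576 + 0.1657i)|11⟩

H⊗2 gives amp(|y⟩) = (1/2) Σ_x (−1)^(x·y) amp(|x⟩), where x·y is the number of positions in which both x and y have a 1.
|00⟩: (0.9239 + (-0.1913 + 0.3314i))/2 = (0.3663 + 0.1657i)
|01⟩: (-0.9239 - (-0.1913 + 0.3314i))/2 = (-0.3663 - 0.1657i)
|10⟩: (0.9239 - (-0.1913 + 0.3314i))/2 = (0.5576 - 0.1657i)
|11⟩: (-0.9239 + (-0.1913 + 0.3314i))/2 = (-0.5576 + 0.1657i)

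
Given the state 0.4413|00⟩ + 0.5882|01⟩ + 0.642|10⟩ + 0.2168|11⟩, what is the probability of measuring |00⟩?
0.1947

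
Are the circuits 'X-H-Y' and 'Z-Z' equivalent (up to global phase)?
No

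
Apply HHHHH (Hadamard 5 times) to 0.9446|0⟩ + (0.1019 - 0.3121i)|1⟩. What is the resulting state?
(0.74 - 0.2207i)|0⟩ + (0.5959 + 0.2207i)|1⟩

H² = I, so H^5 = H: a single Hadamard. With (a, b) = (0.9446, (0.1019 - 0.3121i)), H gives ((a + b)/√2, (a − b)/√2) = ((0.74 - 0.2207i), (0.5959 + 0.2207i)).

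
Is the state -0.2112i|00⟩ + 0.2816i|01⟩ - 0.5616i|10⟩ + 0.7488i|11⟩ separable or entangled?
Separable

Writing the state as a|00⟩ + b|01⟩ + c|10⟩ + d|11⟩, it is a product state iff ad − bc = 0.
Here (a, b, c, d) = (-0.2112i, 0.2816i, -0.5616i, 0.7488i): ad − bc = (-0.2112i)(0.7488i) − (0.2816i)(-0.5616i) = 0, so the state is separable.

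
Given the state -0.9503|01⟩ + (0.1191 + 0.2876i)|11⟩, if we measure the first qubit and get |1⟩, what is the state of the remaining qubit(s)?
(0.3826 + 0.9239i)|1⟩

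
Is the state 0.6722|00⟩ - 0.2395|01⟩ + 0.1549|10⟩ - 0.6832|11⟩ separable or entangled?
Entangled

Writing the state as a|00⟩ + b|01⟩ + c|10⟩ + d|11⟩, it is a product state iff ad − bc = 0.
Here (a, b, c, d) = (0.6722, -0.2395, 0.1549, -0.6832): ad − bc = (0.6722)(-0.6832) − (-0.2395)(0.1549) = -0.4221 ≠ 0, so the state is entangled.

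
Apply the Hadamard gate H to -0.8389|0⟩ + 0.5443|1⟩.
-0.2083|0⟩ - 0.9781|1⟩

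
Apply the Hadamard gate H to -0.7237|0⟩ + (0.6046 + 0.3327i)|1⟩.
(-0.08422 + 0.2353i)|0⟩ + (-0.9392 - 0.2353i)|1⟩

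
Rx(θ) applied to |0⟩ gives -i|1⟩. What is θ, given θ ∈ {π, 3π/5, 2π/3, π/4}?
π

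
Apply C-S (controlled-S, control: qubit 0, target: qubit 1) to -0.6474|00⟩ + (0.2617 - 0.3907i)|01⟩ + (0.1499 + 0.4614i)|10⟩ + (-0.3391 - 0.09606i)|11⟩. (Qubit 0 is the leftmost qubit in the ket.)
-0.6474|00⟩ + (0.2617 - 0.3907i)|01⟩ + (0.1499 + 0.4614i)|10⟩ + (0.09606 - 0.3391i)|11⟩

C-S leaves the control-|0⟩ kets |00⟩, |01⟩ unchanged and applies S to qubit 1 on the control-|1⟩ pair (|10⟩, |11⟩).
S = [[1, 0], [0, i]].
With a = amp(|10⟩) = (0.1499 + 0.4614i) and b = amp(|11⟩) = (-0.3391 - 0.09606i):
new amp(|10⟩) = (1)·a = (0.1499 + 0.4614i)
new amp(|11⟩) = (i)·b = (0.09606 - 0.3391i)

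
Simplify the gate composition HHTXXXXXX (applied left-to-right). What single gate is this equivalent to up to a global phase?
T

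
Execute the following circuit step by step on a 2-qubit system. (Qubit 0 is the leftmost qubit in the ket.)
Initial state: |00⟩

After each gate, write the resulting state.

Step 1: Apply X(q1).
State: |01⟩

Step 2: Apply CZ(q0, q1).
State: |01⟩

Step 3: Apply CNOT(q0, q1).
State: |01⟩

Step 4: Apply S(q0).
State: |01⟩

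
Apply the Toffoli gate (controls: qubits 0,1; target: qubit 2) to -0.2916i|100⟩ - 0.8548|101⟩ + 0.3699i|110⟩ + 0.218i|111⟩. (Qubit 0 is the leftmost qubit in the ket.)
-0.2916i|100⟩ - 0.8548|101⟩ + 0.218i|110⟩ + 0.3699i|111⟩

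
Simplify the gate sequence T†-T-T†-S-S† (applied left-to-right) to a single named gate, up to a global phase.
T†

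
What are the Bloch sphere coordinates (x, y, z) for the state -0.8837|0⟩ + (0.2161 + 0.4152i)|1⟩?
(-0.3819, -0.7338, 0.5618)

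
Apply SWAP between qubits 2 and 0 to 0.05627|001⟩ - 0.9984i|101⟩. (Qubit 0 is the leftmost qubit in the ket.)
0.05627|100⟩ - 0.9984i|101⟩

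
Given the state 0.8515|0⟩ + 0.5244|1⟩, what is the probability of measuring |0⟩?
0.7251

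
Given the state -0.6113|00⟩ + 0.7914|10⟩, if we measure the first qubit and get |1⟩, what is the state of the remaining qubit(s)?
|0⟩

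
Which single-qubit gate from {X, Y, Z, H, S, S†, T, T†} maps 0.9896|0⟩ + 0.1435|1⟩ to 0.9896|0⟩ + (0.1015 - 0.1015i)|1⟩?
T†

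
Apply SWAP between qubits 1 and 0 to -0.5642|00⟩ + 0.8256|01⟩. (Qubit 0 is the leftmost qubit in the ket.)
-0.5642|00⟩ + 0.8256|10⟩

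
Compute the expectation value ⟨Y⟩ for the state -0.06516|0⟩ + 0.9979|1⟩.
0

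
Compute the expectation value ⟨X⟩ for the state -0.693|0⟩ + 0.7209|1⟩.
-0.9992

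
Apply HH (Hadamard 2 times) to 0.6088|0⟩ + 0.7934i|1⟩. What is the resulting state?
0.6088|0⟩ + 0.7934i|1⟩

H² = I, so an even number of Hadamards cancels: H^2 = I and the state is unchanged.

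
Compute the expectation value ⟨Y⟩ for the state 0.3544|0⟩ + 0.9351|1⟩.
0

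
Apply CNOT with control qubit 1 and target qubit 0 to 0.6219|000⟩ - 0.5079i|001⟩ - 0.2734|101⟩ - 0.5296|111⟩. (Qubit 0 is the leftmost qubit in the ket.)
0.6219|000⟩ - 0.5079i|001⟩ - 0.5296|011⟩ - 0.2734|101⟩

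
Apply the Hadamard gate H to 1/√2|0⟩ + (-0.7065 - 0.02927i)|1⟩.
(0.0004291 - 0.0207i)|0⟩ + (0.9996 + 0.0207i)|1⟩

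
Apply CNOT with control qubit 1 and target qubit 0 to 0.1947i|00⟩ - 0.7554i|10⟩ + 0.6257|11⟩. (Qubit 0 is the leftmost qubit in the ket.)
0.1947i|00⟩ + 0.6257|01⟩ - 0.7554i|10⟩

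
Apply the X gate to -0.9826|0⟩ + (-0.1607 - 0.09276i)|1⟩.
(-0.1607 - 0.09276i)|0⟩ - 0.9826|1⟩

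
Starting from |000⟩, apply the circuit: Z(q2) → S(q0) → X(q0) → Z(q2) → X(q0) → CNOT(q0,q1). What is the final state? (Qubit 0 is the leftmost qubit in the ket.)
|000⟩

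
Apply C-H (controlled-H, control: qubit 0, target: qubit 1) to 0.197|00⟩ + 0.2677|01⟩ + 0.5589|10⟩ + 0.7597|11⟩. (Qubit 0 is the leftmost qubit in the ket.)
0.197|00⟩ + 0.2677|01⟩ + 0.9324|10⟩ - 0.142|11⟩

C-H leaves the control-|0⟩ kets |00⟩, |01⟩ unchanged and applies H to qubit 1 on the control-|1⟩ pair (|10⟩, |11⟩).
H = [[1/√2, 1/√2], [1/√2, -1/√2]].
With a = amp(|10⟩) = 0.5589 and b = amp(|11⟩) = 0.7597:
new amp(|10⟩) = (1/√2)·a + (1/√2)·b = 0.9324
new amp(|11⟩) = (1/√2)·a + (-1/√2)·b = -0.142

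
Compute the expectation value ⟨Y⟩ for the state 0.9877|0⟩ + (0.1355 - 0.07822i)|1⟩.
-0.1545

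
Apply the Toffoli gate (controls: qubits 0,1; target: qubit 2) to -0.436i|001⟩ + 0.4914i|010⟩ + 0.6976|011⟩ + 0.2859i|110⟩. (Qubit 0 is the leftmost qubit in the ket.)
-0.436i|001⟩ + 0.4914i|010⟩ + 0.6976|011⟩ + 0.2859i|111⟩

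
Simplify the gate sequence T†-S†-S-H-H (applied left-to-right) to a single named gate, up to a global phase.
T†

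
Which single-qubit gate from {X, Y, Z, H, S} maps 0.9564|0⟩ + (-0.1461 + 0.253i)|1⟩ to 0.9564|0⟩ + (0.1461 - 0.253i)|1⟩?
Z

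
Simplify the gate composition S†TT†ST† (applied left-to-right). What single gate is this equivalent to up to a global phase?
T†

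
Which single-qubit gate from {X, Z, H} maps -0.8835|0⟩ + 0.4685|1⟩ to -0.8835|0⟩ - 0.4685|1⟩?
Z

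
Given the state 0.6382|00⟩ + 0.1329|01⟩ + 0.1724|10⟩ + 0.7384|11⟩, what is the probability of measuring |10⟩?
0.02972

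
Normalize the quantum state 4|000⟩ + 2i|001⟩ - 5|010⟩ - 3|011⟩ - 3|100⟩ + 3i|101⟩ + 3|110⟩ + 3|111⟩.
0.4216|000⟩ + 0.2108i|001⟩ - 0.527|010⟩ - 0.3162|011⟩ - 0.3162|100⟩ + 0.3162i|101⟩ + 0.3162|110⟩ + 0.3162|111⟩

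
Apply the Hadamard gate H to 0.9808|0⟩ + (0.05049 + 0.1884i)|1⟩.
(0.7292 + 0.1332i)|0⟩ + (0.6578 - 0.1332i)|1⟩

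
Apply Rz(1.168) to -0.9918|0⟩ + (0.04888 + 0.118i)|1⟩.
(-0.8274 + 0.5468i)|0⟩ + (-0.02428 + 0.1254i)|1⟩

Rz(1.168) = [[e^(−iθ/2), 0], [0, e^(iθ/2)]] with e^(±iθ/2) = cos(θ/2) ± i·sin(θ/2); θ = 1.168, cos(θ/2) ≈ 0.834264, sin(θ/2) ≈ 0.551365.
With a = amp(|0⟩) = -0.9918 and b = amp(|1⟩) = (0.04888 + 0.118i):
new amp(|0⟩) = (0.834264 - 0.551365i)·a = (-0.8274 + 0.5468i)
new amp(|1⟩) = (0.834264 + 0.551365i)·b = (-0.02428 + 0.1254i)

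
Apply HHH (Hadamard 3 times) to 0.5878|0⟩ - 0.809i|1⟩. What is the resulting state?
(0.4156 - 0.572i)|0⟩ + (0.4156 + 0.572i)|1⟩

H² = I, so H^3 = H: a single Hadamard. With (a, b) = (0.5878, -0.809i), H gives ((a + b)/√2, (a − b)/√2) = ((0.4156 - 0.572i), (0.4156 + 0.572i)).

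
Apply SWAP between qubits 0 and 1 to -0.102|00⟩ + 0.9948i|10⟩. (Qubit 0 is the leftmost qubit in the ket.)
-0.102|00⟩ + 0.9948i|01⟩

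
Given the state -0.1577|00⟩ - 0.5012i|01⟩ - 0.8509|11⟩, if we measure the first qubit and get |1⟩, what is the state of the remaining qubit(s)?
-|1⟩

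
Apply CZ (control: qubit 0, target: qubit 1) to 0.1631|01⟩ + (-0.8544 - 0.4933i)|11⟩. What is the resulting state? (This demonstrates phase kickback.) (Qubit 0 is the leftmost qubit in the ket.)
0.1631|01⟩ + (0.8544 + 0.4933i)|11⟩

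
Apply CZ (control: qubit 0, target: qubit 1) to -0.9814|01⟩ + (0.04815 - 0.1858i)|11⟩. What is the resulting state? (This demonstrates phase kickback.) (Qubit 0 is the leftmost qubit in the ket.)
-0.9814|01⟩ + (-0.04815 + 0.1858i)|11⟩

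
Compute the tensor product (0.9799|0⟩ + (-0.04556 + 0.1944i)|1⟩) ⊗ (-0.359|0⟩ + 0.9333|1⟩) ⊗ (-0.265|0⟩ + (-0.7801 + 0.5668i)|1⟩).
0.09322|000⟩ + (0.2744 - 0.1994i)|001⟩ - 0.2424|010⟩ + (-0.7134 + 0.5184i)|011⟩ + (-0.004334 + 0.01849i)|100⟩ + (0.0268 + 0.06371i)|101⟩ + (0.01127 - 0.04808i)|110⟩ + (-0.06967 - 0.1656i)|111⟩

amp(|b₁b₂…⟩) = product of the factor amplitudes for bits b₁, b₂, …; only kets whose every factor amplitude is nonzero survive.
|000⟩: (0.9799)(-0.359)(-0.265) = 0.09322
|001⟩: (0.9799)(-0.359)(-0.7801 + 0.5668i) = (0.2744 - 0.1994i)
|010⟩: (0.9799)(0.9333)(-0.265) = -0.2424
|011⟩: (0.9799)(0.9333)(-0.7801 + 0.5668i) = (-0.7134 + 0.5184i)
|100⟩: (-0.04556 + 0.1944i)(-0.359)(-0.265) = (-0.004334 + 0.01849i)
|101⟩: (-0.04556 + 0.1944i)(-0.359)(-0.7801 + 0.5668i) = (0.0268 + 0.06371i)
|110⟩: (-0.04556 + 0.1944i)(0.9333)(-0.265) = (0.01127 - 0.04808i)
|111⟩: (-0.04556 + 0.1944i)(0.9333)(-0.7801 + 0.5668i) = (-0.06967 - 0.1656i)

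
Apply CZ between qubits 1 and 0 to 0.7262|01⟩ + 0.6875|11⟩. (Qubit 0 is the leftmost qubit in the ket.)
0.7262|01⟩ - 0.6875|11⟩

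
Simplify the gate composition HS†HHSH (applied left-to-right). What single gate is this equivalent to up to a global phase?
I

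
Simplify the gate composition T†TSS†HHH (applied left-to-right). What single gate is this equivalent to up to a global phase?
H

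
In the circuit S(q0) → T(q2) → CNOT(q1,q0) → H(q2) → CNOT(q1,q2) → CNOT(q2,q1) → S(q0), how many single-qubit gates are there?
4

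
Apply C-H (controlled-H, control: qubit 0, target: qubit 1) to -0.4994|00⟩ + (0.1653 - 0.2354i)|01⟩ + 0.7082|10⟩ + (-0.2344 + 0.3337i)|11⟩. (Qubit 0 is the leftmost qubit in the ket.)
-0.4994|00⟩ + (0.1653 - 0.2354i)|01⟩ + (0.335 + 0.236i)|10⟩ + (0.6665 - 0.236i)|11⟩

C-H leaves the control-|0⟩ kets |00⟩, |01⟩ unchanged and applies H to qubit 1 on the control-|1⟩ pair (|10⟩, |11⟩).
H = [[1/√2, 1/√2], [1/√2, -1/√2]].
With a = amp(|10⟩) = 0.7082 and b = amp(|11⟩) = (-0.2344 + 0.3337i):
new amp(|10⟩) = (1/√2)·a + (1/√2)·b = (0.335 + 0.236i)
new amp(|11⟩) = (1/√2)·a + (-1/√2)·b = (0.6665 - 0.236i)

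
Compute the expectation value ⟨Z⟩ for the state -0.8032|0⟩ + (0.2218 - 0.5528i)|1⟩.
0.2903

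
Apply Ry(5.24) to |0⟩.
-0.867|0⟩ + 0.4983|1⟩

Ry(5.24) = [[cos(θ/2), −sin(θ/2)], [sin(θ/2), cos(θ/2)]]; θ = 5.24, cos(θ/2) ≈ -0.867027, sin(θ/2) ≈ 0.498262.
With a = amp(|0⟩) = 1 and b = amp(|1⟩) = 0:
new amp(|0⟩) = (-0.867027)·a + (-0.498262)·b = -0.867
new amp(|1⟩) = (0.498262)·a + (-0.867027)·b = 0.4983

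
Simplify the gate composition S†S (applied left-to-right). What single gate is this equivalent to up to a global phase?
I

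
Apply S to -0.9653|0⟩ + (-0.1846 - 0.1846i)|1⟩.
-0.9653|0⟩ + (0.1846 - 0.1846i)|1⟩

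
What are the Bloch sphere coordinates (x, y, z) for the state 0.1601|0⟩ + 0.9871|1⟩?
(0.3161, 0, -0.9487)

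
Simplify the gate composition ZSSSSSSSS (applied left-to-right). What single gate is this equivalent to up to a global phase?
Z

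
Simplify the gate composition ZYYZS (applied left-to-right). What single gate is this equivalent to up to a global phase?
S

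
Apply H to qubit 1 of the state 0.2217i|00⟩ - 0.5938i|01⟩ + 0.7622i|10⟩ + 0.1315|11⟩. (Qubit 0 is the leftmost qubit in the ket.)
-0.2631i|00⟩ + 0.5766i|01⟩ + (0.09298 + 0.539i)|10⟩ + (-0.09298 + 0.539i)|11⟩

H on qubit 1 mixes each pair of kets that differ only in qubit 1: amplitudes (a, b) of (|…0…⟩, |…1…⟩) become ((a + b)/√2, (a − b)/√2). Kets absent from the input have amplitude 0.
(|00⟩, |01⟩): (a, b) = (0.2217i, -0.5938i) → (-0.2631i, 0.5766i)
(|10⟩, |11⟩): (a, b) = (0.7622i, 0.1315) → ((0.09298 + 0.539i), (-0.09298 + 0.539i))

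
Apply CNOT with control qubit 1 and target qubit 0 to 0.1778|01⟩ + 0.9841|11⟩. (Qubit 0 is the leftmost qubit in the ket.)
0.9841|01⟩ + 0.1778|11⟩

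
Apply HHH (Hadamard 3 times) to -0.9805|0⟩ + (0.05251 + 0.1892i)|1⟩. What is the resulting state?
(-0.6562 + 0.1338i)|0⟩ + (-0.7304 - 0.1338i)|1⟩

H² = I, so H^3 = H: a single Hadamard. With (a, b) = (-0.9805, (0.05251 + 0.1892i)), H gives ((a + b)/√2, (a − b)/√2) = ((-0.6562 + 0.1338i), (-0.7304 - 0.1338i)).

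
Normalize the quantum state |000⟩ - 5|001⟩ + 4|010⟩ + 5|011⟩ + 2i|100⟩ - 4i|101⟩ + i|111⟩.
0.1066|000⟩ - 0.533|001⟩ + 0.4264|010⟩ + 0.533|011⟩ + 0.2132i|100⟩ - 0.4264i|101⟩ + 0.1066i|111⟩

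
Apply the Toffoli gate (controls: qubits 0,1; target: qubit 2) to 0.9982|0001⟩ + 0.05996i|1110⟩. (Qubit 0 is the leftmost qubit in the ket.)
0.9982|0001⟩ + 0.05996i|1100⟩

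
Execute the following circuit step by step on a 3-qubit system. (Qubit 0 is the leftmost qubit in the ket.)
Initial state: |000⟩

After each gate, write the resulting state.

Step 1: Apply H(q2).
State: 1/√2|000⟩ + 1/√2|001⟩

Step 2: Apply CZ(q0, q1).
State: 1/√2|000⟩ + 1/√2|001⟩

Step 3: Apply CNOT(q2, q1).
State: 1/√2|000⟩ + 1/√2|011⟩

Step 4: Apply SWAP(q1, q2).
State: 1/√2|000⟩ + 1/√2|011⟩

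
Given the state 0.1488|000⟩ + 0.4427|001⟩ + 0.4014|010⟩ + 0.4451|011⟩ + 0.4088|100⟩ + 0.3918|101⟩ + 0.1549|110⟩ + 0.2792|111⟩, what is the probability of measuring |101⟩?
0.1535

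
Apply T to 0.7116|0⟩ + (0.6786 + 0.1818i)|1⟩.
0.7116|0⟩ + (0.3513 + 0.6084i)|1⟩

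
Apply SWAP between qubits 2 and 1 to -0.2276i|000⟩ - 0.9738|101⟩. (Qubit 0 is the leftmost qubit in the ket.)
-0.2276i|000⟩ - 0.9738|110⟩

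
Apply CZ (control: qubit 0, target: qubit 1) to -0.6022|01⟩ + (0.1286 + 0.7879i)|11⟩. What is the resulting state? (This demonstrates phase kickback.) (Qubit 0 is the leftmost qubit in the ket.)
-0.6022|01⟩ + (-0.1286 - 0.7879i)|11⟩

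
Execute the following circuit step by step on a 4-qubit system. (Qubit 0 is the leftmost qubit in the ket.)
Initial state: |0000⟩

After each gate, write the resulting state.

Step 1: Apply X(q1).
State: |0100⟩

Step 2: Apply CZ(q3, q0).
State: |0100⟩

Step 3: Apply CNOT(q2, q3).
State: |0100⟩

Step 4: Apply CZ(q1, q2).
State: |0100⟩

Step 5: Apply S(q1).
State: i|0100⟩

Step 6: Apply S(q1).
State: -|0100⟩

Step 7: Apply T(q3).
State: -|0100⟩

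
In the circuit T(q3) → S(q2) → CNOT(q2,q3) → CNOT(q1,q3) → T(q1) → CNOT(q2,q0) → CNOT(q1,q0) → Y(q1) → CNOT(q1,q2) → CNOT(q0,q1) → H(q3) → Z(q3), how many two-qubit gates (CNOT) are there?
6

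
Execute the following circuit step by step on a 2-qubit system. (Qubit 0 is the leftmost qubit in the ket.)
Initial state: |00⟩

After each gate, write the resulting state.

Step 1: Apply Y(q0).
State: i|10⟩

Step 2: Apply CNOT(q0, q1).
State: i|11⟩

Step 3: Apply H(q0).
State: (1/√2)i|01⟩ - (1/√2)i|11⟩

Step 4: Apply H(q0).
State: i|11⟩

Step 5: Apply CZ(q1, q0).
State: -i|11⟩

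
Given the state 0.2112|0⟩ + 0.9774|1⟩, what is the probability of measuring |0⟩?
0.04461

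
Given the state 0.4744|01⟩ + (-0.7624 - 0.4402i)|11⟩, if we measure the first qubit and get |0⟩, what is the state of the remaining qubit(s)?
|1⟩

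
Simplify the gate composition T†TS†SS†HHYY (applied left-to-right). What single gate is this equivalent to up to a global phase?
S†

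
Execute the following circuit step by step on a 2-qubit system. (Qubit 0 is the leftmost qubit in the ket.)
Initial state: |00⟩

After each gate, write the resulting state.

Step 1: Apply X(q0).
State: |10⟩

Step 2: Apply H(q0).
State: 1/√2|00⟩ - 1/√2|10⟩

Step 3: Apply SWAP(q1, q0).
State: 1/√2|00⟩ - 1/√2|01⟩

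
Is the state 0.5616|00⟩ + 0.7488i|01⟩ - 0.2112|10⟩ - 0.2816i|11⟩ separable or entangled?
Separable

Writing the state as a|00⟩ + b|01⟩ + c|10⟩ + d|11⟩, it is a product state iff ad − bc = 0.
Here (a, b, c, d) = (0.5616, 0.7488i, -0.2112, -0.2816i): ad − bc = (0.5616)(-0.2816i) − (0.7488i)(-0.2112) = 0, so the state is separable.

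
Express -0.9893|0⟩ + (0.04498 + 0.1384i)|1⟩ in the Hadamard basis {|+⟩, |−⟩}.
(-0.6677 + 0.09786i)|+⟩ + (-0.7313 - 0.09786i)|−⟩

With |ψ⟩ = α|0⟩ + β|1⟩, the Hadamard-basis coefficients are ⟨+|ψ⟩ = (α + β)/√2 and ⟨−|ψ⟩ = (α − β)/√2.
Here α = -0.9893, β = (0.04498 + 0.1384i): (α + β)/√2 = (-0.6677 + 0.09786i), (α − β)/√2 = (-0.7313 - 0.09786i).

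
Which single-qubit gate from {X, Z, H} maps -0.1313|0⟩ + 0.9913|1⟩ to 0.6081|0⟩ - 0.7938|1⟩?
H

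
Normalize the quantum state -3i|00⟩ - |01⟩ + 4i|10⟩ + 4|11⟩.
-0.4629i|00⟩ - 0.1543|01⟩ + 0.6172i|10⟩ + 0.6172|11⟩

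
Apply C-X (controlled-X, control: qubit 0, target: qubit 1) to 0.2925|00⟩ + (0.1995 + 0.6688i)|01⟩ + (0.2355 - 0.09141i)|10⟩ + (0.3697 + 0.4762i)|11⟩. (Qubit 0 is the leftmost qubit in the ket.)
0.2925|00⟩ + (0.1995 + 0.6688i)|01⟩ + (0.3697 + 0.4762i)|10⟩ + (0.2355 - 0.09141i)|11⟩

C-X leaves the control-|0⟩ kets |00⟩, |01⟩ unchanged and applies X to qubit 1 on the control-|1⟩ pair (|10⟩, |11⟩).
X = [[0, 1], [1, 0]].
With a = amp(|10⟩) = (0.2355 - 0.09141i) and b = amp(|11⟩) = (0.3697 + 0.4762i):
new amp(|10⟩) = (1)·b = (0.3697 + 0.4762i)
new amp(|11⟩) = (1)·a = (0.2355 - 0.09141i)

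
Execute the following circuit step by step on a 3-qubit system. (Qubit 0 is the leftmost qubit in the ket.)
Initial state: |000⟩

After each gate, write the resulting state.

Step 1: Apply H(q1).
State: 1/√2|000⟩ + 1/√2|010⟩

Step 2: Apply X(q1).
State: 1/√2|000⟩ + 1/√2|010⟩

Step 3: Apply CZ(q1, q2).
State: 1/√2|000⟩ + 1/√2|010⟩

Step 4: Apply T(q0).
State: 1/√2|000⟩ + 1/√2|010⟩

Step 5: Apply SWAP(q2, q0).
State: 1/√2|000⟩ + 1/√2|010⟩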